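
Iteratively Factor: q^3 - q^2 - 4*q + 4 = (q + 2)*(q^2 - 3*q + 2) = (q - 2)*(q + 2)*(q - 1)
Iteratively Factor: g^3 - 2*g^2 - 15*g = (g - 5)*(g^2 + 3*g) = g*(g - 5)*(g + 3)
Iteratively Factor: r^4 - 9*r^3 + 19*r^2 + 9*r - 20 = (r - 5)*(r^3 - 4*r^2 - r + 4) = (r - 5)*(r - 1)*(r^2 - 3*r - 4) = (r - 5)*(r - 4)*(r - 1)*(r + 1)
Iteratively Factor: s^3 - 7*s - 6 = (s - 3)*(s^2 + 3*s + 2) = (s - 3)*(s + 2)*(s + 1)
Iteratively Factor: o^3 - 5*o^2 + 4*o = (o - 1)*(o^2 - 4*o) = (o - 4)*(o - 1)*(o)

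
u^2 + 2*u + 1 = (u + 1)^2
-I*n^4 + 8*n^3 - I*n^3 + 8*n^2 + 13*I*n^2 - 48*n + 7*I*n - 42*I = (n - 2)*(n + 3)*(n + 7*I)*(-I*n + 1)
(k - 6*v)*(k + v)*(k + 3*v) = k^3 - 2*k^2*v - 21*k*v^2 - 18*v^3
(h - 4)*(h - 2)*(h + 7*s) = h^3 + 7*h^2*s - 6*h^2 - 42*h*s + 8*h + 56*s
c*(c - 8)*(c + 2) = c^3 - 6*c^2 - 16*c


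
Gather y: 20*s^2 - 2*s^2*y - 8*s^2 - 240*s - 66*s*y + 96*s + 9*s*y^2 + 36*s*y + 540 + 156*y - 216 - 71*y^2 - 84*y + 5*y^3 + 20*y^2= 12*s^2 - 144*s + 5*y^3 + y^2*(9*s - 51) + y*(-2*s^2 - 30*s + 72) + 324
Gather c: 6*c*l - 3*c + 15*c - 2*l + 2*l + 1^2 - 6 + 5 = c*(6*l + 12)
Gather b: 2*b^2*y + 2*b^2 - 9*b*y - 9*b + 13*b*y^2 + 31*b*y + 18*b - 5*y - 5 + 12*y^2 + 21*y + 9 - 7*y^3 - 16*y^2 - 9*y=b^2*(2*y + 2) + b*(13*y^2 + 22*y + 9) - 7*y^3 - 4*y^2 + 7*y + 4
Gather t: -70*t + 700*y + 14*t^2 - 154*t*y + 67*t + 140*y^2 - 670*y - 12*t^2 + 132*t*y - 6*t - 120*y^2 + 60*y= 2*t^2 + t*(-22*y - 9) + 20*y^2 + 90*y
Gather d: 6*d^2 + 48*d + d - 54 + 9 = 6*d^2 + 49*d - 45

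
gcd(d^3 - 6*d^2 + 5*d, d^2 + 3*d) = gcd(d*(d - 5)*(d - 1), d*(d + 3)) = d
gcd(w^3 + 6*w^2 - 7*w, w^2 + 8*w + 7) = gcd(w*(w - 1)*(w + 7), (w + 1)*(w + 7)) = w + 7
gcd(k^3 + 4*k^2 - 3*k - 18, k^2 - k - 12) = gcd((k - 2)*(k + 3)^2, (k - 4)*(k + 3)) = k + 3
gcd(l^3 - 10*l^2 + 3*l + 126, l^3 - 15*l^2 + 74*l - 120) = l - 6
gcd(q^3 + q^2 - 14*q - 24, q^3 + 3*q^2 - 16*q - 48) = q^2 - q - 12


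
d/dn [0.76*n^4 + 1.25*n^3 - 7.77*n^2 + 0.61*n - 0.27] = 3.04*n^3 + 3.75*n^2 - 15.54*n + 0.61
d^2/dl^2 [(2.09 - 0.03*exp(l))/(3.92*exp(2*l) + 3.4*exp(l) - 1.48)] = (-0.460992*exp(4*l) + 128.862944*exp(3*l) + 82.522272*exp(2*l) + 72.510816*exp(l) + 10.451168)*exp(l)/(60.236288*exp(6*l) + 156.73728*exp(5*l) + 67.718784*exp(4*l) - 79.04864*exp(3*l) - 25.567296*exp(2*l) + 22.34208*exp(l) - 3.241792)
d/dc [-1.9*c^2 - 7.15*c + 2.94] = -3.8*c - 7.15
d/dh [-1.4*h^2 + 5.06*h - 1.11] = 5.06 - 2.8*h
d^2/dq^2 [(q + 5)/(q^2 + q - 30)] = 2*(-3*(q + 2)*(q^2 + q - 30) + (q + 5)*(2*q + 1)^2)/(q^2 + q - 30)^3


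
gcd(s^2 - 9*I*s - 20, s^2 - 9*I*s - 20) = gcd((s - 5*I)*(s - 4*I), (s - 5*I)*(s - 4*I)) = s^2 - 9*I*s - 20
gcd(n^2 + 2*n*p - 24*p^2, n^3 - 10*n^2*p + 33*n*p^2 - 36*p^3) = -n + 4*p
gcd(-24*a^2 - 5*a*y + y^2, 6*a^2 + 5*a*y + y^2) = 3*a + y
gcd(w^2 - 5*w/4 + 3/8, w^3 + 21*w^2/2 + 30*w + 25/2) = 1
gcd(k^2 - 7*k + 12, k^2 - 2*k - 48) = 1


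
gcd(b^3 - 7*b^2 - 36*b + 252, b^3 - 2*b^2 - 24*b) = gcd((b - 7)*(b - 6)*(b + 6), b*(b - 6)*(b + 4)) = b - 6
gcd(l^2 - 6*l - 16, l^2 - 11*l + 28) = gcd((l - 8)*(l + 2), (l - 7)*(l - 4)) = 1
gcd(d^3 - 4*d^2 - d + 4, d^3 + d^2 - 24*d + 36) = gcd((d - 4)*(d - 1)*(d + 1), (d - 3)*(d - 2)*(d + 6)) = 1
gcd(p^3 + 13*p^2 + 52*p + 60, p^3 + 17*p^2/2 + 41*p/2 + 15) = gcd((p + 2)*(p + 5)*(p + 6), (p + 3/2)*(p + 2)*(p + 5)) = p^2 + 7*p + 10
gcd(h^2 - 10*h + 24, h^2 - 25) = 1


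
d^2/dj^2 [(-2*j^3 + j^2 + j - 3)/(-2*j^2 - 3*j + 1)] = 2*(24*j^3 + 12*j^2 + 54*j + 29)/(8*j^6 + 36*j^5 + 42*j^4 - 9*j^3 - 21*j^2 + 9*j - 1)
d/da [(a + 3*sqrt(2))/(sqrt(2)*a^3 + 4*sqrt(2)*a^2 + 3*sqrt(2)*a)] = sqrt(2)*(a*(a^2 + 4*a + 3) - (a + 3*sqrt(2))*(3*a^2 + 8*a + 3))/(2*a^2*(a^2 + 4*a + 3)^2)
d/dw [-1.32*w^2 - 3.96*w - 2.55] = -2.64*w - 3.96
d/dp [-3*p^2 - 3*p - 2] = -6*p - 3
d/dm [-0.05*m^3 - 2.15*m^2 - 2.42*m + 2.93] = -0.15*m^2 - 4.3*m - 2.42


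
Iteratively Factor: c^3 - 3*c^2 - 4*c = (c - 4)*(c^2 + c) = (c - 4)*(c + 1)*(c)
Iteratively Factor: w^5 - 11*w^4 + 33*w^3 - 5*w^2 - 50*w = (w)*(w^4 - 11*w^3 + 33*w^2 - 5*w - 50) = w*(w + 1)*(w^3 - 12*w^2 + 45*w - 50) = w*(w - 2)*(w + 1)*(w^2 - 10*w + 25) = w*(w - 5)*(w - 2)*(w + 1)*(w - 5)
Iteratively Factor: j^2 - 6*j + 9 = (j - 3)*(j - 3)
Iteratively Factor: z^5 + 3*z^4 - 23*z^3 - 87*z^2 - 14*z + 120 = (z + 3)*(z^4 - 23*z^2 - 18*z + 40) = (z + 2)*(z + 3)*(z^3 - 2*z^2 - 19*z + 20) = (z - 1)*(z + 2)*(z + 3)*(z^2 - z - 20) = (z - 1)*(z + 2)*(z + 3)*(z + 4)*(z - 5)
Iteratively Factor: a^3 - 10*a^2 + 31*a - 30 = (a - 2)*(a^2 - 8*a + 15) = (a - 5)*(a - 2)*(a - 3)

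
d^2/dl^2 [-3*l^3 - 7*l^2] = -18*l - 14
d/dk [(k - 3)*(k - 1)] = 2*k - 4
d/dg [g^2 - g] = 2*g - 1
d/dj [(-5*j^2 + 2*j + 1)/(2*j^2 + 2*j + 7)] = 2*(-7*j^2 - 37*j + 6)/(4*j^4 + 8*j^3 + 32*j^2 + 28*j + 49)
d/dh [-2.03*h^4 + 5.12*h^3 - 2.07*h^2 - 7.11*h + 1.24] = -8.12*h^3 + 15.36*h^2 - 4.14*h - 7.11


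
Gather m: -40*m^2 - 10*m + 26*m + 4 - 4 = -40*m^2 + 16*m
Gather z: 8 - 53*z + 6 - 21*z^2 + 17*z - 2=-21*z^2 - 36*z + 12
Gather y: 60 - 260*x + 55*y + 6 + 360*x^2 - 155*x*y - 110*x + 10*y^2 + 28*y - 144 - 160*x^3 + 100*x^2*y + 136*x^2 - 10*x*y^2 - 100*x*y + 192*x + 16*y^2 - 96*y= -160*x^3 + 496*x^2 - 178*x + y^2*(26 - 10*x) + y*(100*x^2 - 255*x - 13) - 78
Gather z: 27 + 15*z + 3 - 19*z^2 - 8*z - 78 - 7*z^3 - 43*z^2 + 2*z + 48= -7*z^3 - 62*z^2 + 9*z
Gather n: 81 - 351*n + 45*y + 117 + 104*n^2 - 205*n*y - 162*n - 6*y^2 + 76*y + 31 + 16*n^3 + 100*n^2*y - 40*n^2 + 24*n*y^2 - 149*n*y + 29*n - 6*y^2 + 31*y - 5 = 16*n^3 + n^2*(100*y + 64) + n*(24*y^2 - 354*y - 484) - 12*y^2 + 152*y + 224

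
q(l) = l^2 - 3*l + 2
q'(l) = 2*l - 3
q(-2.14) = 13.00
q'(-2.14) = -7.28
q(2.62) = 1.00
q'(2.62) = 2.24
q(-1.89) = 11.24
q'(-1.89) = -6.78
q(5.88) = 18.93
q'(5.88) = 8.76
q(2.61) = 0.98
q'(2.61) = 2.22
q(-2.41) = 15.04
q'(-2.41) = -7.82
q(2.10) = 0.11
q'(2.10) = 1.20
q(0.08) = 1.77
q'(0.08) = -2.84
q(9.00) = 56.00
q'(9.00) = 15.00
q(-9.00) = 110.00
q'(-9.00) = -21.00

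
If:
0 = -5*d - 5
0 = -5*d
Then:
No Solution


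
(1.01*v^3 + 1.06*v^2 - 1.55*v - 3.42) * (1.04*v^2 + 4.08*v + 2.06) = 1.0504*v^5 + 5.2232*v^4 + 4.7934*v^3 - 7.6972*v^2 - 17.1466*v - 7.0452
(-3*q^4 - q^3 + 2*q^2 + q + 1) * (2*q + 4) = -6*q^5 - 14*q^4 + 10*q^2 + 6*q + 4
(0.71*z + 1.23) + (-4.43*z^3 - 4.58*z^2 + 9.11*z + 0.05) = -4.43*z^3 - 4.58*z^2 + 9.82*z + 1.28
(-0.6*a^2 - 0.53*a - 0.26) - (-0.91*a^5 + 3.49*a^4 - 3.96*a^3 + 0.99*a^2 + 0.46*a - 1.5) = 0.91*a^5 - 3.49*a^4 + 3.96*a^3 - 1.59*a^2 - 0.99*a + 1.24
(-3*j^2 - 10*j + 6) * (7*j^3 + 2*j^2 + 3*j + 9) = -21*j^5 - 76*j^4 + 13*j^3 - 45*j^2 - 72*j + 54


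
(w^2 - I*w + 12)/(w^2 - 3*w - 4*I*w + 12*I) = (w + 3*I)/(w - 3)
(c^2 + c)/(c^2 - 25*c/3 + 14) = 3*c*(c + 1)/(3*c^2 - 25*c + 42)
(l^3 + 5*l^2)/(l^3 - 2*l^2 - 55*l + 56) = l^2*(l + 5)/(l^3 - 2*l^2 - 55*l + 56)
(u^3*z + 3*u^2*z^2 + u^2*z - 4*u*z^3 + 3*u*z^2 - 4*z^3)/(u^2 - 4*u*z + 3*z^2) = z*(-u^2 - 4*u*z - u - 4*z)/(-u + 3*z)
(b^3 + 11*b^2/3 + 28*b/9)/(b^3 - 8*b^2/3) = (9*b^2 + 33*b + 28)/(3*b*(3*b - 8))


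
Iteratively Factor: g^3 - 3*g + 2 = (g - 1)*(g^2 + g - 2) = (g - 1)^2*(g + 2)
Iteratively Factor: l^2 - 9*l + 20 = (l - 5)*(l - 4)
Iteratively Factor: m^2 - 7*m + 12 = (m - 4)*(m - 3)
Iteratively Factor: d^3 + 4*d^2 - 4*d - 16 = (d + 4)*(d^2 - 4) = (d - 2)*(d + 4)*(d + 2)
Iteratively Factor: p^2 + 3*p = (p)*(p + 3)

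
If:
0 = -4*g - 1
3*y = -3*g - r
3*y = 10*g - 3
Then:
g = -1/4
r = 25/4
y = -11/6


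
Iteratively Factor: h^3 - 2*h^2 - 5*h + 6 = (h - 1)*(h^2 - h - 6) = (h - 1)*(h + 2)*(h - 3)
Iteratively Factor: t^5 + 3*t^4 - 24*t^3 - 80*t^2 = (t)*(t^4 + 3*t^3 - 24*t^2 - 80*t) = t^2*(t^3 + 3*t^2 - 24*t - 80) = t^2*(t - 5)*(t^2 + 8*t + 16) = t^2*(t - 5)*(t + 4)*(t + 4)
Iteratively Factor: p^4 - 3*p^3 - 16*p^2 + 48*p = (p - 3)*(p^3 - 16*p) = p*(p - 3)*(p^2 - 16) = p*(p - 3)*(p + 4)*(p - 4)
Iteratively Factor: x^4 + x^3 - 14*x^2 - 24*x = (x + 3)*(x^3 - 2*x^2 - 8*x) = (x + 2)*(x + 3)*(x^2 - 4*x) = x*(x + 2)*(x + 3)*(x - 4)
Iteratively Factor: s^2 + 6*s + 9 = (s + 3)*(s + 3)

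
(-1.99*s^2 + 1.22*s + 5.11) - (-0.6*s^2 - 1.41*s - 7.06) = -1.39*s^2 + 2.63*s + 12.17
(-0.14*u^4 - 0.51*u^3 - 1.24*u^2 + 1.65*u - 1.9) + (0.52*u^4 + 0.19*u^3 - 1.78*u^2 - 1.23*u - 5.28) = 0.38*u^4 - 0.32*u^3 - 3.02*u^2 + 0.42*u - 7.18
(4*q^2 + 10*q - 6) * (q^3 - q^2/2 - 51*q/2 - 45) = 4*q^5 + 8*q^4 - 113*q^3 - 432*q^2 - 297*q + 270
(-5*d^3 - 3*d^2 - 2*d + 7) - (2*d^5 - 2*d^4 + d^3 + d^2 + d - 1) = -2*d^5 + 2*d^4 - 6*d^3 - 4*d^2 - 3*d + 8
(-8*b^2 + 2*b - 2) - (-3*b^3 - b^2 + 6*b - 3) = 3*b^3 - 7*b^2 - 4*b + 1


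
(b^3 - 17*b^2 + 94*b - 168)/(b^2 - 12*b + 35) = (b^2 - 10*b + 24)/(b - 5)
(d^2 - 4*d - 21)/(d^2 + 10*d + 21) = (d - 7)/(d + 7)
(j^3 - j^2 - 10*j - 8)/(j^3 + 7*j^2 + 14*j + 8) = (j - 4)/(j + 4)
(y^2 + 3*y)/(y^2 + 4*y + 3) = y/(y + 1)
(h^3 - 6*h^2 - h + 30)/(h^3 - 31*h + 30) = (h^2 - h - 6)/(h^2 + 5*h - 6)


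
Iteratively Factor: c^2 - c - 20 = (c + 4)*(c - 5)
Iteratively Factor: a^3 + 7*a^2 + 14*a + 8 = (a + 4)*(a^2 + 3*a + 2) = (a + 1)*(a + 4)*(a + 2)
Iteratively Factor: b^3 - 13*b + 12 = (b - 1)*(b^2 + b - 12) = (b - 1)*(b + 4)*(b - 3)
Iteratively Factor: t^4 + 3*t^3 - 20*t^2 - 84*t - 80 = (t - 5)*(t^3 + 8*t^2 + 20*t + 16) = (t - 5)*(t + 4)*(t^2 + 4*t + 4) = (t - 5)*(t + 2)*(t + 4)*(t + 2)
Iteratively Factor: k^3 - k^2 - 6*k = (k + 2)*(k^2 - 3*k) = k*(k + 2)*(k - 3)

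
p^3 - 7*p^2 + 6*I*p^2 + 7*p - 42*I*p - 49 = (p - 7)*(p - I)*(p + 7*I)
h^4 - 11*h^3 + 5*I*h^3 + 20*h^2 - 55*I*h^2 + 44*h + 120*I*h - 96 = (h - 8)*(h - 3)*(h + I)*(h + 4*I)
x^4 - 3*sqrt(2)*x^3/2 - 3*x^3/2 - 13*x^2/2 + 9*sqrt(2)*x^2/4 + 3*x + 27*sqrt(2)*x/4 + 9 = (x - 3)*(x + 3/2)*(x - 2*sqrt(2))*(x + sqrt(2)/2)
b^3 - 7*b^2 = b^2*(b - 7)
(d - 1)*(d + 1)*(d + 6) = d^3 + 6*d^2 - d - 6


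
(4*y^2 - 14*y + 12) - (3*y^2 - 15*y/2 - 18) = y^2 - 13*y/2 + 30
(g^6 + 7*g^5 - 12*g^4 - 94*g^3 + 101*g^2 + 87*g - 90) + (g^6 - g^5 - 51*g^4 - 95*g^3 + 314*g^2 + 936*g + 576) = 2*g^6 + 6*g^5 - 63*g^4 - 189*g^3 + 415*g^2 + 1023*g + 486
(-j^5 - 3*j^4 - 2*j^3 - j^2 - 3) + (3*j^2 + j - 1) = -j^5 - 3*j^4 - 2*j^3 + 2*j^2 + j - 4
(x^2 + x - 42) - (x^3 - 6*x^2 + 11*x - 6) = -x^3 + 7*x^2 - 10*x - 36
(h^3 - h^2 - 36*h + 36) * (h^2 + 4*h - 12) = h^5 + 3*h^4 - 52*h^3 - 96*h^2 + 576*h - 432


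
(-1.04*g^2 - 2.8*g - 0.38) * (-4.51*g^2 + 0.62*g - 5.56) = 4.6904*g^4 + 11.9832*g^3 + 5.7602*g^2 + 15.3324*g + 2.1128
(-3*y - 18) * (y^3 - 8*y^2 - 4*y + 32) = -3*y^4 + 6*y^3 + 156*y^2 - 24*y - 576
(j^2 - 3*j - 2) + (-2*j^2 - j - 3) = -j^2 - 4*j - 5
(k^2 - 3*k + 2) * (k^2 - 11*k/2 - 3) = k^4 - 17*k^3/2 + 31*k^2/2 - 2*k - 6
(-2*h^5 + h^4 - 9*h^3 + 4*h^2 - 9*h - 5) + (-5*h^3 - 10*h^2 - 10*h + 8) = -2*h^5 + h^4 - 14*h^3 - 6*h^2 - 19*h + 3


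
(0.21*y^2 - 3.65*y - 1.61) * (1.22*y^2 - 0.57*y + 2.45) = 0.2562*y^4 - 4.5727*y^3 + 0.6308*y^2 - 8.0248*y - 3.9445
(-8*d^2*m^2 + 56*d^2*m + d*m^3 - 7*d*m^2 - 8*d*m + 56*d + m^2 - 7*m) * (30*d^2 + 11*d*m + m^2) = -240*d^4*m^2 + 1680*d^4*m - 58*d^3*m^3 + 406*d^3*m^2 - 240*d^3*m + 1680*d^3 + 3*d^2*m^4 - 21*d^2*m^3 - 58*d^2*m^2 + 406*d^2*m + d*m^5 - 7*d*m^4 + 3*d*m^3 - 21*d*m^2 + m^4 - 7*m^3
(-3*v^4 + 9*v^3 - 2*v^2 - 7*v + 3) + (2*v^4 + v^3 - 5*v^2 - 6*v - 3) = -v^4 + 10*v^3 - 7*v^2 - 13*v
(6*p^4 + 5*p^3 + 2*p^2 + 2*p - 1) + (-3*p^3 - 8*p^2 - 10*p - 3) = 6*p^4 + 2*p^3 - 6*p^2 - 8*p - 4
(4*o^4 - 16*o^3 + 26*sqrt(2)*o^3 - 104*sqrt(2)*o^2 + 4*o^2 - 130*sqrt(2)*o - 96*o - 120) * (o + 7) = 4*o^5 + 12*o^4 + 26*sqrt(2)*o^4 - 108*o^3 + 78*sqrt(2)*o^3 - 858*sqrt(2)*o^2 - 68*o^2 - 910*sqrt(2)*o - 792*o - 840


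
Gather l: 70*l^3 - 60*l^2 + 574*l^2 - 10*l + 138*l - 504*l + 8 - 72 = 70*l^3 + 514*l^2 - 376*l - 64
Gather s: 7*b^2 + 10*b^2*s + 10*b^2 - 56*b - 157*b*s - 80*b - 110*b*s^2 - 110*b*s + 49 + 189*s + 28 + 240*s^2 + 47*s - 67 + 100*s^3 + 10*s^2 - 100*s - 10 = 17*b^2 - 136*b + 100*s^3 + s^2*(250 - 110*b) + s*(10*b^2 - 267*b + 136)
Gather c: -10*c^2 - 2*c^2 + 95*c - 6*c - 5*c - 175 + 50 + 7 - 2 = -12*c^2 + 84*c - 120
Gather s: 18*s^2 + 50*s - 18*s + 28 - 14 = 18*s^2 + 32*s + 14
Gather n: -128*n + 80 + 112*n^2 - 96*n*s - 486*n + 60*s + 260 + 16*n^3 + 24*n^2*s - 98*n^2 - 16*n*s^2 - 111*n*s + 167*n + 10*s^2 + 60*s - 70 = 16*n^3 + n^2*(24*s + 14) + n*(-16*s^2 - 207*s - 447) + 10*s^2 + 120*s + 270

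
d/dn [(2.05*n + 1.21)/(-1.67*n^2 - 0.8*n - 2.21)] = (3.4235*n^2 + 4.0414*n - 3.5625)/(2.7889*n^4 + 2.672*n^3 + 8.0214*n^2 + 3.536*n + 4.8841)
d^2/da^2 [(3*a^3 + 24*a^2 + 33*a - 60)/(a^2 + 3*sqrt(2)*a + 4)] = 6*(-24*sqrt(2)*a^3 + 25*a^3 - 156*a^2 + 36*sqrt(2)*a^2 - 180*sqrt(2)*a - 84*a - 132*sqrt(2) - 152)/(a^6 + 9*sqrt(2)*a^5 + 66*a^4 + 126*sqrt(2)*a^3 + 264*a^2 + 144*sqrt(2)*a + 64)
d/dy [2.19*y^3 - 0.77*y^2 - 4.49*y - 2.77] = 6.57*y^2 - 1.54*y - 4.49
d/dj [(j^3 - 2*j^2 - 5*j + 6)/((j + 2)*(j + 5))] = (j^2 + 10*j - 23)/(j^2 + 10*j + 25)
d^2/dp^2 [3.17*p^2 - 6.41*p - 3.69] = 6.34000000000000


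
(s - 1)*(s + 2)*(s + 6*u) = s^3 + 6*s^2*u + s^2 + 6*s*u - 2*s - 12*u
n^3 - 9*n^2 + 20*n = n*(n - 5)*(n - 4)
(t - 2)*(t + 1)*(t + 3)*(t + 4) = t^4 + 6*t^3 + 3*t^2 - 26*t - 24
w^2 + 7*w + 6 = (w + 1)*(w + 6)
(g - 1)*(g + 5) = g^2 + 4*g - 5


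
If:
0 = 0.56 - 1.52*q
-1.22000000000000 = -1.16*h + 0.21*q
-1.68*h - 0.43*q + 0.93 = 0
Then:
No Solution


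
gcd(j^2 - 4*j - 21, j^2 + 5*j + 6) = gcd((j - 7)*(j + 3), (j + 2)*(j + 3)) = j + 3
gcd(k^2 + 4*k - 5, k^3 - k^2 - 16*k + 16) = k - 1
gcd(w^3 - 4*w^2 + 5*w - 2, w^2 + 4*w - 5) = w - 1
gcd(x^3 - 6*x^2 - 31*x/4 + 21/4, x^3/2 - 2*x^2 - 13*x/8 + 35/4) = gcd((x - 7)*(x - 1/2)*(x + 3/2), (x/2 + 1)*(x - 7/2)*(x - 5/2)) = 1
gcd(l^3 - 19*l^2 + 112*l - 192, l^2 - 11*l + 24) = l^2 - 11*l + 24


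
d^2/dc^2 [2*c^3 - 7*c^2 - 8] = 12*c - 14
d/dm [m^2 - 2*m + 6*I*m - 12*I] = 2*m - 2 + 6*I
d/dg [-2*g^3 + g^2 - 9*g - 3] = -6*g^2 + 2*g - 9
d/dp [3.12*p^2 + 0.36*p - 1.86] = 6.24*p + 0.36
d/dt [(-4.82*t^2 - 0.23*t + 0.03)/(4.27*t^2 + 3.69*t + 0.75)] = (-16.8037*t^2 - 7.4862*t - 0.2832)/(18.2329*t^4 + 31.5126*t^3 + 20.0211*t^2 + 5.535*t + 0.5625)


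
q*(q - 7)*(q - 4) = q^3 - 11*q^2 + 28*q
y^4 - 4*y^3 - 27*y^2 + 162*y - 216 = (y - 4)*(y - 3)^2*(y + 6)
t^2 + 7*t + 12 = (t + 3)*(t + 4)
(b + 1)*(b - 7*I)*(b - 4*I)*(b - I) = b^4 + b^3 - 12*I*b^3 - 39*b^2 - 12*I*b^2 - 39*b + 28*I*b + 28*I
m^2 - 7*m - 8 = (m - 8)*(m + 1)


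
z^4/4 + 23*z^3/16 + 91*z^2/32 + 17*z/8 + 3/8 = (z/4 + 1/2)*(z + 1/4)*(z + 3/2)*(z + 2)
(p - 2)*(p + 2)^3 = p^4 + 4*p^3 - 16*p - 16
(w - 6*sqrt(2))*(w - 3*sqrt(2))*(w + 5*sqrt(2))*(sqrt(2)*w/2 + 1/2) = sqrt(2)*w^4/2 - 7*w^3/2 - 29*sqrt(2)*w^2 + 153*w + 90*sqrt(2)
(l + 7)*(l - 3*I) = l^2 + 7*l - 3*I*l - 21*I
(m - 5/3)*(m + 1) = m^2 - 2*m/3 - 5/3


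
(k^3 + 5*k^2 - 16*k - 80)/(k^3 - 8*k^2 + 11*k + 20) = (k^2 + 9*k + 20)/(k^2 - 4*k - 5)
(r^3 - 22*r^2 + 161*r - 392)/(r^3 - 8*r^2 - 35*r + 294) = (r - 8)/(r + 6)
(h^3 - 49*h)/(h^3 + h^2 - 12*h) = (h^2 - 49)/(h^2 + h - 12)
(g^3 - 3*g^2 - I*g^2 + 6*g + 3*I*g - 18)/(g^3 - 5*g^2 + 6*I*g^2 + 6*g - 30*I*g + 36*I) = (g^2 - I*g + 6)/(g^2 + g*(-2 + 6*I) - 12*I)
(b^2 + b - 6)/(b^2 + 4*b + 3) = (b - 2)/(b + 1)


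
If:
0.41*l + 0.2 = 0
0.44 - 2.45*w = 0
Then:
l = -0.49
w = 0.18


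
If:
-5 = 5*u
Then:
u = -1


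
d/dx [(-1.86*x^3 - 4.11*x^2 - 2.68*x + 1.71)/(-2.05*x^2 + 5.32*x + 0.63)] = (3.813*x^4 - 19.7904*x^3 - 30.8746*x^2 + 1.8324*x - 10.7856)/(4.2025*x^4 - 21.812*x^3 + 25.7194*x^2 + 6.7032*x + 0.3969)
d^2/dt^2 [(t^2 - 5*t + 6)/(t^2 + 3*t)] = 4*(-4*t^3 + 9*t^2 + 27*t + 27)/(t^3*(t^3 + 9*t^2 + 27*t + 27))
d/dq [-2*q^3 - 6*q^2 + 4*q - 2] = -6*q^2 - 12*q + 4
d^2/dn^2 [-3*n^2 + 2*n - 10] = -6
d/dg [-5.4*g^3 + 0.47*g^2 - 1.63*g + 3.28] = -16.2*g^2 + 0.94*g - 1.63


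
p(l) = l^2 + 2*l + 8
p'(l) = 2*l + 2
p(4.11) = 33.11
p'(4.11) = 10.22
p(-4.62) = 20.10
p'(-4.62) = -7.24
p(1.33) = 12.43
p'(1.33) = 4.66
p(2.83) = 21.67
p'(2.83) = 7.66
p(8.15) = 90.72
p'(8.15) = 18.30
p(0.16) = 8.35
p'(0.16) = 2.32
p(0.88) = 10.53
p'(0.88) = 3.76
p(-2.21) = 8.46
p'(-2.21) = -2.42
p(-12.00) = 128.00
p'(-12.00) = -22.00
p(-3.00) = 11.00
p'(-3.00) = -4.00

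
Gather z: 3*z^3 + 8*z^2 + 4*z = 3*z^3 + 8*z^2 + 4*z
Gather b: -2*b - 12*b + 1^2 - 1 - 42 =-14*b - 42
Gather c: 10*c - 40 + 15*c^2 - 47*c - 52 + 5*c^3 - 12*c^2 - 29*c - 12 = 5*c^3 + 3*c^2 - 66*c - 104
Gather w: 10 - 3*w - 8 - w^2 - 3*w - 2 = -w^2 - 6*w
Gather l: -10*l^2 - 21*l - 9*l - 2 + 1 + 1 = -10*l^2 - 30*l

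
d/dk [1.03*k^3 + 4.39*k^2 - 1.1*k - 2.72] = 3.09*k^2 + 8.78*k - 1.1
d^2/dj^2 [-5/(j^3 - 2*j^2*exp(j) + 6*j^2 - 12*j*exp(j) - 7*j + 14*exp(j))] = 10*((-j^2*exp(j) - 10*j*exp(j) + 3*j - 7*exp(j) + 6)*(j^3 - 2*j^2*exp(j) + 6*j^2 - 12*j*exp(j) - 7*j + 14*exp(j)) - (2*j^2*exp(j) - 3*j^2 + 16*j*exp(j) - 12*j - 2*exp(j) + 7)^2)/(j^3 - 2*j^2*exp(j) + 6*j^2 - 12*j*exp(j) - 7*j + 14*exp(j))^3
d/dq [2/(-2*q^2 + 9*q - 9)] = 2*(4*q - 9)/(2*q^2 - 9*q + 9)^2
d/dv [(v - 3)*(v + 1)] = 2*v - 2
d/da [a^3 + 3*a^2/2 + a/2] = 3*a^2 + 3*a + 1/2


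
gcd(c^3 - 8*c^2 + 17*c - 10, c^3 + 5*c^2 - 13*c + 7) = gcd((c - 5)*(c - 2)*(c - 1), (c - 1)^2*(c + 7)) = c - 1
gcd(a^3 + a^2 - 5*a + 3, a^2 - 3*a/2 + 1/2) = a - 1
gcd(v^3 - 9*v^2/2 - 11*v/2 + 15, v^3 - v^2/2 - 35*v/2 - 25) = v^2 - 3*v - 10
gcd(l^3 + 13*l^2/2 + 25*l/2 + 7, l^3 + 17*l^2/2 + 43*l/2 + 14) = l^2 + 9*l/2 + 7/2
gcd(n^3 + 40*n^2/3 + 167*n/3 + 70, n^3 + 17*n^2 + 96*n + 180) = n^2 + 11*n + 30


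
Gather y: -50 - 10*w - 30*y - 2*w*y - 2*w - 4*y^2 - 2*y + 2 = -12*w - 4*y^2 + y*(-2*w - 32) - 48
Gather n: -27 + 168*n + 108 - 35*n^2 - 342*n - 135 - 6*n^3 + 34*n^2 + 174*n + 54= -6*n^3 - n^2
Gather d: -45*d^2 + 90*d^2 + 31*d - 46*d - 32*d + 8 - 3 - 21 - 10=45*d^2 - 47*d - 26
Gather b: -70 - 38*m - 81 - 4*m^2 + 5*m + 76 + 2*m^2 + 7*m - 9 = -2*m^2 - 26*m - 84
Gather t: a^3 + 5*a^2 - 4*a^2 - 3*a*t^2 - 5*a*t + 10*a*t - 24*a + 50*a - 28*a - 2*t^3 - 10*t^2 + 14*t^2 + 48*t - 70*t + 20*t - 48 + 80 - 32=a^3 + a^2 - 2*a - 2*t^3 + t^2*(4 - 3*a) + t*(5*a - 2)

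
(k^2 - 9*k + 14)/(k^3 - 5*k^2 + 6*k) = (k - 7)/(k*(k - 3))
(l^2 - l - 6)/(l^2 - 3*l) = (l + 2)/l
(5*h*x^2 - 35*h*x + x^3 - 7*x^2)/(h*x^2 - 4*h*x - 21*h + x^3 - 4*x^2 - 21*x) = x*(5*h + x)/(h*x + 3*h + x^2 + 3*x)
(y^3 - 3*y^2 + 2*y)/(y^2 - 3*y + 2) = y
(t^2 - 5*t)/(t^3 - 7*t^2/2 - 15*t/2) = 2/(2*t + 3)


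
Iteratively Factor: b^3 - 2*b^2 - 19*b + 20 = (b - 5)*(b^2 + 3*b - 4) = (b - 5)*(b + 4)*(b - 1)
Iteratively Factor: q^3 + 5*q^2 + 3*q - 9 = (q + 3)*(q^2 + 2*q - 3) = (q - 1)*(q + 3)*(q + 3)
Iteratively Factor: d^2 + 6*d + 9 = (d + 3)*(d + 3)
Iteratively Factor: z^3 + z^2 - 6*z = (z + 3)*(z^2 - 2*z) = (z - 2)*(z + 3)*(z)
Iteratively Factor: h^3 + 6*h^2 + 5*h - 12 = (h + 4)*(h^2 + 2*h - 3) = (h - 1)*(h + 4)*(h + 3)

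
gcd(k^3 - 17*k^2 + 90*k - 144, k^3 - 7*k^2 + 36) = k^2 - 9*k + 18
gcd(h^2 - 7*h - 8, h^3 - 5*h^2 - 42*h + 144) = h - 8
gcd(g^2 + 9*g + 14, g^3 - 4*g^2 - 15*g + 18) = 1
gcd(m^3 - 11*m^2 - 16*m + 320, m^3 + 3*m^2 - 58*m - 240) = m^2 - 3*m - 40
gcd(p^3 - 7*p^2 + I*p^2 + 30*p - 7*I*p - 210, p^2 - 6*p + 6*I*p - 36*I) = p + 6*I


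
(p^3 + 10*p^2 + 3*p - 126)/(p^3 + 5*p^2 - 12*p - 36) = (p + 7)/(p + 2)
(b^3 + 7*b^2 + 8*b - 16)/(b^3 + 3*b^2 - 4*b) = (b + 4)/b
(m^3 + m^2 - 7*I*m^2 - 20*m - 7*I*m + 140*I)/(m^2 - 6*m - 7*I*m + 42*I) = (m^2 + m - 20)/(m - 6)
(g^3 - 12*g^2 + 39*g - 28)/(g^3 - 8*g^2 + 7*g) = (g - 4)/g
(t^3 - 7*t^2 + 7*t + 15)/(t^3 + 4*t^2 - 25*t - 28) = (t^2 - 8*t + 15)/(t^2 + 3*t - 28)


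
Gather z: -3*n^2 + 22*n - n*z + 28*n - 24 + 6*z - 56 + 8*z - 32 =-3*n^2 + 50*n + z*(14 - n) - 112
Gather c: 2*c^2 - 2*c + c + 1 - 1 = 2*c^2 - c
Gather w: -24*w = -24*w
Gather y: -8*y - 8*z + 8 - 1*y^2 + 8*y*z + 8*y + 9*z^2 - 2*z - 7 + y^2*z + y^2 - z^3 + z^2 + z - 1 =y^2*z + 8*y*z - z^3 + 10*z^2 - 9*z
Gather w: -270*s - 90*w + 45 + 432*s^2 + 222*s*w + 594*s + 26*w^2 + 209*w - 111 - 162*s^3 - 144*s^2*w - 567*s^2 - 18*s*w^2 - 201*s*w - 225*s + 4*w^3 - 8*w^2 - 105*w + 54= -162*s^3 - 135*s^2 + 99*s + 4*w^3 + w^2*(18 - 18*s) + w*(-144*s^2 + 21*s + 14) - 12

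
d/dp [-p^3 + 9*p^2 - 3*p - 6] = -3*p^2 + 18*p - 3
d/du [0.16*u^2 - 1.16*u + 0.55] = 0.32*u - 1.16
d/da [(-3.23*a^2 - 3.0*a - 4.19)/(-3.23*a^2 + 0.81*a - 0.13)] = (-12.3063*a^2 - 26.2276*a + 3.7839)/(10.4329*a^4 - 5.2326*a^3 + 1.4959*a^2 - 0.2106*a + 0.0169)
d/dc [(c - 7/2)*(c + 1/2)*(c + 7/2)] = 3*c^2 + c - 49/4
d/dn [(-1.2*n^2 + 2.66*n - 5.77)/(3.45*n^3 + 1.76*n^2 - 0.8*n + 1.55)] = (4.14*n^4 - 18.354*n^3 + 55.9979*n^2 + 16.5904*n - 0.492999999999999)/(11.9025*n^6 + 12.144*n^5 - 2.4224*n^4 + 7.879*n^3 + 6.096*n^2 - 2.48*n + 2.4025)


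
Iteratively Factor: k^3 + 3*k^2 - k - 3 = (k + 1)*(k^2 + 2*k - 3) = (k + 1)*(k + 3)*(k - 1)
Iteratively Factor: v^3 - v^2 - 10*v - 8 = (v - 4)*(v^2 + 3*v + 2) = (v - 4)*(v + 2)*(v + 1)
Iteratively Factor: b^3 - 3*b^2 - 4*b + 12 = (b - 2)*(b^2 - b - 6) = (b - 3)*(b - 2)*(b + 2)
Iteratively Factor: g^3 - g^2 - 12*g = (g + 3)*(g^2 - 4*g) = (g - 4)*(g + 3)*(g)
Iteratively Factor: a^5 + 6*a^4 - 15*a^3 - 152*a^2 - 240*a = (a + 4)*(a^4 + 2*a^3 - 23*a^2 - 60*a) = (a + 3)*(a + 4)*(a^3 - a^2 - 20*a) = (a + 3)*(a + 4)^2*(a^2 - 5*a) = a*(a + 3)*(a + 4)^2*(a - 5)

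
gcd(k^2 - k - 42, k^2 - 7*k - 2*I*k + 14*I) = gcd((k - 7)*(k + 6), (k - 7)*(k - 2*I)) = k - 7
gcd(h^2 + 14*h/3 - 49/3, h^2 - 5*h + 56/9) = h - 7/3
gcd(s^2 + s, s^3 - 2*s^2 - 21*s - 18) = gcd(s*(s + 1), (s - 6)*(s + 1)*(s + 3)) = s + 1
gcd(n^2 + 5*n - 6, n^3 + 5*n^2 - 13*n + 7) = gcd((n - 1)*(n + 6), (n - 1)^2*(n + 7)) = n - 1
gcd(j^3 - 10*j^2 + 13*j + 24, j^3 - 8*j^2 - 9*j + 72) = j^2 - 11*j + 24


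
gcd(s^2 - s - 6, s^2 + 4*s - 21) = s - 3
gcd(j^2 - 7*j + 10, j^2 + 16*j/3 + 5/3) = 1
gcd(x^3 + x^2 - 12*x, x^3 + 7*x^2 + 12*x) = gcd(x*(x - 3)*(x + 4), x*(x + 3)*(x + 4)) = x^2 + 4*x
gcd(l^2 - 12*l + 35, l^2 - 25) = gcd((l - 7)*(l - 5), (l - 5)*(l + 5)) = l - 5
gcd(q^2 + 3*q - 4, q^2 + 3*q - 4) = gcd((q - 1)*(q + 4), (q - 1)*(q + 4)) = q^2 + 3*q - 4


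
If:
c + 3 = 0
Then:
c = -3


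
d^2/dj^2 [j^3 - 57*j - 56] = 6*j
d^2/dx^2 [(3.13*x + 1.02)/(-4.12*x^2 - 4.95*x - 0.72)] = (-(3.13*x + 1.02)*(8.24*x + 4.95)*(16.48*x + 9.9) + (77.3736*x + 39.3918)*(4.12*x^2 + 4.95*x + 0.72))/(4.12*x^2 + 4.95*x + 0.72)^3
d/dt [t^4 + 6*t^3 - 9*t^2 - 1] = 2*t*(2*t^2 + 9*t - 9)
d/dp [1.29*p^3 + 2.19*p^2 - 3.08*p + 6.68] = 3.87*p^2 + 4.38*p - 3.08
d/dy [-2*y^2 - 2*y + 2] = -4*y - 2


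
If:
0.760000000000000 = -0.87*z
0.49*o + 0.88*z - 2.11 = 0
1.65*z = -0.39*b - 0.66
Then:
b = 2.00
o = 5.87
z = -0.87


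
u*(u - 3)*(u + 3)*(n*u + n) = n*u^4 + n*u^3 - 9*n*u^2 - 9*n*u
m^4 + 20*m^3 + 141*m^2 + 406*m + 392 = (m + 2)*(m + 4)*(m + 7)^2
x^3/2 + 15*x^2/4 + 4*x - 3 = (x/2 + 1)*(x - 1/2)*(x + 6)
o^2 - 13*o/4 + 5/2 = (o - 2)*(o - 5/4)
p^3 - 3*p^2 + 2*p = p*(p - 2)*(p - 1)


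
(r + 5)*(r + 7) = r^2 + 12*r + 35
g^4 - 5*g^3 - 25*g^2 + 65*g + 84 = (g - 7)*(g - 3)*(g + 1)*(g + 4)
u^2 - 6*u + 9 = (u - 3)^2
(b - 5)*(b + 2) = b^2 - 3*b - 10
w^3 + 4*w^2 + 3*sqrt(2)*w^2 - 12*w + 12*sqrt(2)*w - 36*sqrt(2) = (w - 2)*(w + 6)*(w + 3*sqrt(2))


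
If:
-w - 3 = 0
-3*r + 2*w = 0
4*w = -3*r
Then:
No Solution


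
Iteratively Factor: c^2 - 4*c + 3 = (c - 3)*(c - 1)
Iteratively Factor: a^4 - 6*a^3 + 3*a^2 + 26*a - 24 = (a + 2)*(a^3 - 8*a^2 + 19*a - 12) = (a - 1)*(a + 2)*(a^2 - 7*a + 12) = (a - 3)*(a - 1)*(a + 2)*(a - 4)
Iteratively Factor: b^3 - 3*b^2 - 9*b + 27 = (b + 3)*(b^2 - 6*b + 9) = (b - 3)*(b + 3)*(b - 3)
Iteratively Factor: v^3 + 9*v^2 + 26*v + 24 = (v + 3)*(v^2 + 6*v + 8) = (v + 3)*(v + 4)*(v + 2)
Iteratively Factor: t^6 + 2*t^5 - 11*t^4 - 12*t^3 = (t - 3)*(t^5 + 5*t^4 + 4*t^3) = t*(t - 3)*(t^4 + 5*t^3 + 4*t^2) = t*(t - 3)*(t + 4)*(t^3 + t^2) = t^2*(t - 3)*(t + 4)*(t^2 + t) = t^3*(t - 3)*(t + 4)*(t + 1)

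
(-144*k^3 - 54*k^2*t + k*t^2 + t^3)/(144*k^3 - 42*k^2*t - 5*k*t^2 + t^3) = (3*k + t)/(-3*k + t)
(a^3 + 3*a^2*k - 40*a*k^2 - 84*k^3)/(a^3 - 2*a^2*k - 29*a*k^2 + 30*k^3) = (a^2 + 9*a*k + 14*k^2)/(a^2 + 4*a*k - 5*k^2)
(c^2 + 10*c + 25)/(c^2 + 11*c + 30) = (c + 5)/(c + 6)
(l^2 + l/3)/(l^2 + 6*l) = (l + 1/3)/(l + 6)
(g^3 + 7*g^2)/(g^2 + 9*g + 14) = g^2/(g + 2)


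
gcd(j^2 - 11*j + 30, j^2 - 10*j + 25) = j - 5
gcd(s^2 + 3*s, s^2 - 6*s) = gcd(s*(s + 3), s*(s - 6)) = s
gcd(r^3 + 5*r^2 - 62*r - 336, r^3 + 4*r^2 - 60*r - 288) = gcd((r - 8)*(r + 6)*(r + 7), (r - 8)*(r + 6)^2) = r^2 - 2*r - 48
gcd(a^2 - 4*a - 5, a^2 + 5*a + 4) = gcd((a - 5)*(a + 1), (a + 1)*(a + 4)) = a + 1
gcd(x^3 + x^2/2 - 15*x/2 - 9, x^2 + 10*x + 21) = 1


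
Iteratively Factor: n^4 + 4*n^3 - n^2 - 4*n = (n - 1)*(n^3 + 5*n^2 + 4*n) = n*(n - 1)*(n^2 + 5*n + 4) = n*(n - 1)*(n + 4)*(n + 1)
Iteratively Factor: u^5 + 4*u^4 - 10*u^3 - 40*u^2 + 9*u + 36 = (u - 1)*(u^4 + 5*u^3 - 5*u^2 - 45*u - 36) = (u - 1)*(u + 3)*(u^3 + 2*u^2 - 11*u - 12) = (u - 1)*(u + 3)*(u + 4)*(u^2 - 2*u - 3) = (u - 3)*(u - 1)*(u + 3)*(u + 4)*(u + 1)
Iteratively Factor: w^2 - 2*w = (w - 2)*(w)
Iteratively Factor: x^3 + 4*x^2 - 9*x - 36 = (x + 4)*(x^2 - 9) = (x - 3)*(x + 4)*(x + 3)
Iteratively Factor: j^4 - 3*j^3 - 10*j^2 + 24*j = (j - 4)*(j^3 + j^2 - 6*j) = (j - 4)*(j + 3)*(j^2 - 2*j) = (j - 4)*(j - 2)*(j + 3)*(j)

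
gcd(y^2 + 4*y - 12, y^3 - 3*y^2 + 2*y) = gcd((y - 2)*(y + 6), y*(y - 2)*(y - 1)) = y - 2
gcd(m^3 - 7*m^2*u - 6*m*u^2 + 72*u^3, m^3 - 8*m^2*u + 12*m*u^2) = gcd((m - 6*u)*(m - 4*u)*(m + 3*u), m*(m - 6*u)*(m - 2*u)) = -m + 6*u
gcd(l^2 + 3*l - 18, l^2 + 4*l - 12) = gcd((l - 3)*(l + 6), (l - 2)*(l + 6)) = l + 6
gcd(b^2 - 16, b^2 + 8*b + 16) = b + 4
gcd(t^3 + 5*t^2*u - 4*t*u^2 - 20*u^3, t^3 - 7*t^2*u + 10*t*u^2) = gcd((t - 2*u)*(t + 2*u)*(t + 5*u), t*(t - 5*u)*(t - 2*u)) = t - 2*u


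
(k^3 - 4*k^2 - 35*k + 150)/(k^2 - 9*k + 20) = (k^2 + k - 30)/(k - 4)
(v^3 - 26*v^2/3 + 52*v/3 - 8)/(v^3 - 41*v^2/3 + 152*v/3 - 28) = (v - 2)/(v - 7)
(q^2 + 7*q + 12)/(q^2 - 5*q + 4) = (q^2 + 7*q + 12)/(q^2 - 5*q + 4)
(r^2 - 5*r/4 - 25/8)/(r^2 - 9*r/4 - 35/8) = (2*r - 5)/(2*r - 7)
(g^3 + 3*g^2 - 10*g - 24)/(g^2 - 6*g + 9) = (g^2 + 6*g + 8)/(g - 3)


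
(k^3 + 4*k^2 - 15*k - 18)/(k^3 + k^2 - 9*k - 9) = (k + 6)/(k + 3)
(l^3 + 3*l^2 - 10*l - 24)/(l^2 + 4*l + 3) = (l^3 + 3*l^2 - 10*l - 24)/(l^2 + 4*l + 3)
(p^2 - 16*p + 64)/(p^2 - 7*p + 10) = (p^2 - 16*p + 64)/(p^2 - 7*p + 10)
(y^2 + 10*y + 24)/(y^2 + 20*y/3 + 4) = 3*(y + 4)/(3*y + 2)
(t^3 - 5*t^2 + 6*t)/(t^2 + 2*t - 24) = t*(t^2 - 5*t + 6)/(t^2 + 2*t - 24)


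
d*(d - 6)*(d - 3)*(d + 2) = d^4 - 7*d^3 + 36*d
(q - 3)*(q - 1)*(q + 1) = q^3 - 3*q^2 - q + 3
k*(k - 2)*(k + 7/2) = k^3 + 3*k^2/2 - 7*k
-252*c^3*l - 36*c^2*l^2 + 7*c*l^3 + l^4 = l*(-6*c + l)*(6*c + l)*(7*c + l)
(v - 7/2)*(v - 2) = v^2 - 11*v/2 + 7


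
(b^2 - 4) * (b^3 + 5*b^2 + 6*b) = b^5 + 5*b^4 + 2*b^3 - 20*b^2 - 24*b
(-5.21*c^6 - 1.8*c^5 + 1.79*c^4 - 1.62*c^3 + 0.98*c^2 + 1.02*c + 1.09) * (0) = 0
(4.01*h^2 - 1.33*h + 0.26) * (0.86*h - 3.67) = 3.4486*h^3 - 15.8605*h^2 + 5.1047*h - 0.9542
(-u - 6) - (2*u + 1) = -3*u - 7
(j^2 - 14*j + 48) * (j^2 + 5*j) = j^4 - 9*j^3 - 22*j^2 + 240*j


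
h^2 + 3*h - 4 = (h - 1)*(h + 4)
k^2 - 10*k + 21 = (k - 7)*(k - 3)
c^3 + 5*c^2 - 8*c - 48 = (c - 3)*(c + 4)^2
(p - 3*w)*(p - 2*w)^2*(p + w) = p^4 - 6*p^3*w + 9*p^2*w^2 + 4*p*w^3 - 12*w^4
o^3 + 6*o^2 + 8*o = o*(o + 2)*(o + 4)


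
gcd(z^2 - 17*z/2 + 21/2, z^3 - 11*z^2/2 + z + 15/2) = z - 3/2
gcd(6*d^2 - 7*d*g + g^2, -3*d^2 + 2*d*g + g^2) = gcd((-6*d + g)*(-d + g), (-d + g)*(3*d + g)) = d - g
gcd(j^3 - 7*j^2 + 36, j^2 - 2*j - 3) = j - 3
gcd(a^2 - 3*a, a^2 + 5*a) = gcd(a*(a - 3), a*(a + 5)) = a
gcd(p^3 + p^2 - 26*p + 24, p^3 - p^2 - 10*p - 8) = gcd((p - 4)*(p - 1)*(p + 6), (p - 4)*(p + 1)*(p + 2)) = p - 4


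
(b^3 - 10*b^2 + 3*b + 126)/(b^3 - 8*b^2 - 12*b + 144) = (b^2 - 4*b - 21)/(b^2 - 2*b - 24)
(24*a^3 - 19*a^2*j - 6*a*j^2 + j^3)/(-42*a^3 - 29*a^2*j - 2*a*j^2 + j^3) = (-8*a^2 + 9*a*j - j^2)/(14*a^2 + 5*a*j - j^2)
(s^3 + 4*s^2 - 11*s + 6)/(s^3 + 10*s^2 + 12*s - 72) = (s^2 - 2*s + 1)/(s^2 + 4*s - 12)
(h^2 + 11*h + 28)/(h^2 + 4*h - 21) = (h + 4)/(h - 3)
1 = 1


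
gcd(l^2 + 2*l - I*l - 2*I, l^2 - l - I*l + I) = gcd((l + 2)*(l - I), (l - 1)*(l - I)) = l - I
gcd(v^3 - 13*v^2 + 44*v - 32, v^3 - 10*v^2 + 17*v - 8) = v^2 - 9*v + 8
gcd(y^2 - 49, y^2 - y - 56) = y + 7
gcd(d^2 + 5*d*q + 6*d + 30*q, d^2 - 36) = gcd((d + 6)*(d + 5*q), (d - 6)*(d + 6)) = d + 6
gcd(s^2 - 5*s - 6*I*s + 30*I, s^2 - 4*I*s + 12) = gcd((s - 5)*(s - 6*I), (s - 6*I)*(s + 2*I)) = s - 6*I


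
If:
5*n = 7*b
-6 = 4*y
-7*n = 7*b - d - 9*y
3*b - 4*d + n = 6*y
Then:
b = -225/314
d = 459/314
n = -315/314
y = -3/2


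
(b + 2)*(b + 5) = b^2 + 7*b + 10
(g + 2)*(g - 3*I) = g^2 + 2*g - 3*I*g - 6*I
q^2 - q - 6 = (q - 3)*(q + 2)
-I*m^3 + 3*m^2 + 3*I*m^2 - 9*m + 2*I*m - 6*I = (m - 3)*(m + 2*I)*(-I*m + 1)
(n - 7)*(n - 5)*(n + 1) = n^3 - 11*n^2 + 23*n + 35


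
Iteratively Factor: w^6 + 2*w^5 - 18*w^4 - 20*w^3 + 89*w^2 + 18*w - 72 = (w - 1)*(w^5 + 3*w^4 - 15*w^3 - 35*w^2 + 54*w + 72) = (w - 3)*(w - 1)*(w^4 + 6*w^3 + 3*w^2 - 26*w - 24) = (w - 3)*(w - 2)*(w - 1)*(w^3 + 8*w^2 + 19*w + 12) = (w - 3)*(w - 2)*(w - 1)*(w + 3)*(w^2 + 5*w + 4) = (w - 3)*(w - 2)*(w - 1)*(w + 1)*(w + 3)*(w + 4)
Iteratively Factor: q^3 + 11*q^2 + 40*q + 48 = (q + 4)*(q^2 + 7*q + 12) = (q + 4)^2*(q + 3)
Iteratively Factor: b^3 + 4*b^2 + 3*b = (b)*(b^2 + 4*b + 3) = b*(b + 3)*(b + 1)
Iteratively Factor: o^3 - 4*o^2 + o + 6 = (o - 2)*(o^2 - 2*o - 3) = (o - 2)*(o + 1)*(o - 3)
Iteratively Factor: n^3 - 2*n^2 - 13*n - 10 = (n - 5)*(n^2 + 3*n + 2) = (n - 5)*(n + 1)*(n + 2)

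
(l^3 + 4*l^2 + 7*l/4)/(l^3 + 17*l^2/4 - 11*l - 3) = l*(4*l^2 + 16*l + 7)/(4*l^3 + 17*l^2 - 44*l - 12)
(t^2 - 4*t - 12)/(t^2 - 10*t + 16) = (t^2 - 4*t - 12)/(t^2 - 10*t + 16)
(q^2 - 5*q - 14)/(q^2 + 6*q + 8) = (q - 7)/(q + 4)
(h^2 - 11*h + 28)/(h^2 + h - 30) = (h^2 - 11*h + 28)/(h^2 + h - 30)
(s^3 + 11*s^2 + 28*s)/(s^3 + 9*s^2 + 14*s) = (s + 4)/(s + 2)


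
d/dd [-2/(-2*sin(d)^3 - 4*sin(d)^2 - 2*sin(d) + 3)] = -4*(3*sin(d)^2 + 4*sin(d) + 1)*cos(d)/(2*sin(d)^3 + 4*sin(d)^2 + 2*sin(d) - 3)^2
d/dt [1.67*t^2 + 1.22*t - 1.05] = 3.34*t + 1.22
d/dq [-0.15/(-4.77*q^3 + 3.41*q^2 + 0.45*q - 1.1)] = (-2.1465*q^2 + 1.023*q + 0.0675)/(4.77*q^3 - 3.41*q^2 - 0.45*q + 1.1)^2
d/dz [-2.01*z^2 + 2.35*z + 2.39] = 2.35 - 4.02*z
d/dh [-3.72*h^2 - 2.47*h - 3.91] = -7.44*h - 2.47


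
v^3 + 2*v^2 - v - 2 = (v - 1)*(v + 1)*(v + 2)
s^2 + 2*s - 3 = (s - 1)*(s + 3)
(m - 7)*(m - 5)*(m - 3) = m^3 - 15*m^2 + 71*m - 105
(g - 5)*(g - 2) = g^2 - 7*g + 10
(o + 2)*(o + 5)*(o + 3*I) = o^3 + 7*o^2 + 3*I*o^2 + 10*o + 21*I*o + 30*I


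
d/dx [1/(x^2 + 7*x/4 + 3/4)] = 4*(-8*x - 7)/(4*x^2 + 7*x + 3)^2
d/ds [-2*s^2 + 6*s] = 6 - 4*s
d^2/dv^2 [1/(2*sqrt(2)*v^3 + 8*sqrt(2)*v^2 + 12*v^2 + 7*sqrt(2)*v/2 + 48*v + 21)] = 4*(-4*(3*sqrt(2)*v + 4*sqrt(2) + 6)*(4*sqrt(2)*v^3 + 16*sqrt(2)*v^2 + 24*v^2 + 7*sqrt(2)*v + 96*v + 42) + (12*sqrt(2)*v^2 + 32*sqrt(2)*v + 48*v + 7*sqrt(2) + 96)^2)/(4*sqrt(2)*v^3 + 16*sqrt(2)*v^2 + 24*v^2 + 7*sqrt(2)*v + 96*v + 42)^3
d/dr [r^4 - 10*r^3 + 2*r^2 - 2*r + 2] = 4*r^3 - 30*r^2 + 4*r - 2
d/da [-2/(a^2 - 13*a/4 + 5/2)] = 8*(8*a - 13)/(4*a^2 - 13*a + 10)^2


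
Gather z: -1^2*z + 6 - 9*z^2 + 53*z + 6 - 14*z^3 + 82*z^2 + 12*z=-14*z^3 + 73*z^2 + 64*z + 12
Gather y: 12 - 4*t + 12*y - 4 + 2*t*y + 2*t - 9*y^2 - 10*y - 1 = -2*t - 9*y^2 + y*(2*t + 2) + 7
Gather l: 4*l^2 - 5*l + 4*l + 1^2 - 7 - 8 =4*l^2 - l - 14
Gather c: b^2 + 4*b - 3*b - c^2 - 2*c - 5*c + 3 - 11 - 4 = b^2 + b - c^2 - 7*c - 12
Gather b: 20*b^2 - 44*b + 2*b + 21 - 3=20*b^2 - 42*b + 18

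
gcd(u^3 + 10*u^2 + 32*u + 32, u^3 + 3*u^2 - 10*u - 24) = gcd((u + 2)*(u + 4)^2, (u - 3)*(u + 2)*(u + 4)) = u^2 + 6*u + 8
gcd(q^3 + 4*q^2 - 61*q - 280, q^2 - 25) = q + 5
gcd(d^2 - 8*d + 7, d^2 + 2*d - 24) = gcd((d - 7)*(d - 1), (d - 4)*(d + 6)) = 1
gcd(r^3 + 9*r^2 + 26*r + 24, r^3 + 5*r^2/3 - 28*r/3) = r + 4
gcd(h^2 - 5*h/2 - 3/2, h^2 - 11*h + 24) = h - 3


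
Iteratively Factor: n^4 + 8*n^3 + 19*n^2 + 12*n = (n + 3)*(n^3 + 5*n^2 + 4*n) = (n + 3)*(n + 4)*(n^2 + n) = (n + 1)*(n + 3)*(n + 4)*(n)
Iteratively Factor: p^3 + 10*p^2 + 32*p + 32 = (p + 2)*(p^2 + 8*p + 16) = (p + 2)*(p + 4)*(p + 4)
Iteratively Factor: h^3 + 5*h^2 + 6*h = (h + 3)*(h^2 + 2*h) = (h + 2)*(h + 3)*(h)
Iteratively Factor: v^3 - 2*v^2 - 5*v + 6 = (v - 3)*(v^2 + v - 2) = (v - 3)*(v - 1)*(v + 2)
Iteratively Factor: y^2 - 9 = (y - 3)*(y + 3)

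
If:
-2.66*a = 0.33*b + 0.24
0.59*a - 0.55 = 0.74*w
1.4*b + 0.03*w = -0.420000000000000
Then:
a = -0.06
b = -0.28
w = -0.79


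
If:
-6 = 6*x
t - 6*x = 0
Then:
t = -6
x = -1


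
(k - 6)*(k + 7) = k^2 + k - 42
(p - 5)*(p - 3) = p^2 - 8*p + 15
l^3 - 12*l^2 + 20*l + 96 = (l - 8)*(l - 6)*(l + 2)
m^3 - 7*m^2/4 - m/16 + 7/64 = (m - 7/4)*(m - 1/4)*(m + 1/4)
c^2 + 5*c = c*(c + 5)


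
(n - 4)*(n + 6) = n^2 + 2*n - 24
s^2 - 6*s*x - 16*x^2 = (s - 8*x)*(s + 2*x)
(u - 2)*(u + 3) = u^2 + u - 6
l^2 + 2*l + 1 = (l + 1)^2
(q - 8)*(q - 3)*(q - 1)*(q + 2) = q^4 - 10*q^3 + 11*q^2 + 46*q - 48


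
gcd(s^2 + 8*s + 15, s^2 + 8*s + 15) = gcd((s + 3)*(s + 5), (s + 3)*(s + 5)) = s^2 + 8*s + 15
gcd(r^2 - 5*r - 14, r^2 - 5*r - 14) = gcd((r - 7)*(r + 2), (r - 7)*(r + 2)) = r^2 - 5*r - 14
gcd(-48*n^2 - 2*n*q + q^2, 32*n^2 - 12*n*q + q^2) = -8*n + q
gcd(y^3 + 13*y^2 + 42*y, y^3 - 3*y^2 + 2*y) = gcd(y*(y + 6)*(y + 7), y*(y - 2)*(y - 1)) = y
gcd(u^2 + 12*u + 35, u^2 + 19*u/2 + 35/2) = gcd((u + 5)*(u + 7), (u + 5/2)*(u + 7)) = u + 7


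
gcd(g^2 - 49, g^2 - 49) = g^2 - 49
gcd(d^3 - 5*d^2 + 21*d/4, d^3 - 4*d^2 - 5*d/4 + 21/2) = d - 7/2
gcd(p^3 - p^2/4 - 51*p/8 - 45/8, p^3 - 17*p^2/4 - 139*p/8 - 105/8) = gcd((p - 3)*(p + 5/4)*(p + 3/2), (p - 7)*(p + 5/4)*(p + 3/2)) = p^2 + 11*p/4 + 15/8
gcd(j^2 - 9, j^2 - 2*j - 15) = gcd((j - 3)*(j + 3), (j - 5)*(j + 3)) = j + 3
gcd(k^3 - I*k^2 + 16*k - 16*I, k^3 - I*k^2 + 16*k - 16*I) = k^3 - I*k^2 + 16*k - 16*I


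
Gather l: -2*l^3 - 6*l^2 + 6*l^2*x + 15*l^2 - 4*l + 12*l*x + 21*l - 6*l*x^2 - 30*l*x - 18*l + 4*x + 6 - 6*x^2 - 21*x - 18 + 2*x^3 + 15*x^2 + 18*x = -2*l^3 + l^2*(6*x + 9) + l*(-6*x^2 - 18*x - 1) + 2*x^3 + 9*x^2 + x - 12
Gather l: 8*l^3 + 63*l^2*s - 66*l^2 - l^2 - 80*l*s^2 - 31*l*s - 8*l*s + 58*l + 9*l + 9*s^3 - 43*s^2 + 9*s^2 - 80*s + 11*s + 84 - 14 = 8*l^3 + l^2*(63*s - 67) + l*(-80*s^2 - 39*s + 67) + 9*s^3 - 34*s^2 - 69*s + 70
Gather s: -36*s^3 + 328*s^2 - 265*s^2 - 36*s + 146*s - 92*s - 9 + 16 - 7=-36*s^3 + 63*s^2 + 18*s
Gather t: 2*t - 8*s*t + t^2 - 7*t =t^2 + t*(-8*s - 5)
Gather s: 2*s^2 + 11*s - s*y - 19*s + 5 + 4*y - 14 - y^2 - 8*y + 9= 2*s^2 + s*(-y - 8) - y^2 - 4*y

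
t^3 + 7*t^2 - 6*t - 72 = (t - 3)*(t + 4)*(t + 6)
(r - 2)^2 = r^2 - 4*r + 4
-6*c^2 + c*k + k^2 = (-2*c + k)*(3*c + k)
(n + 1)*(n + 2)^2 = n^3 + 5*n^2 + 8*n + 4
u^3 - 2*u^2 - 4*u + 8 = (u - 2)^2*(u + 2)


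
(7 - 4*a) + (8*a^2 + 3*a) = 8*a^2 - a + 7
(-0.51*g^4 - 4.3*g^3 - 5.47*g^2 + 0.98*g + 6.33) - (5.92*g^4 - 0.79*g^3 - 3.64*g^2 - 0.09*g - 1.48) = -6.43*g^4 - 3.51*g^3 - 1.83*g^2 + 1.07*g + 7.81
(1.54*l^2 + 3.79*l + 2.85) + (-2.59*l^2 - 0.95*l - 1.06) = -1.05*l^2 + 2.84*l + 1.79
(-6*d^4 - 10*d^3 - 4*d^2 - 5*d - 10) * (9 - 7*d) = 42*d^5 + 16*d^4 - 62*d^3 - d^2 + 25*d - 90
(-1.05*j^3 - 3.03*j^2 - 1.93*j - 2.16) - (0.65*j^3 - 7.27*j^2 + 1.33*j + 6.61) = -1.7*j^3 + 4.24*j^2 - 3.26*j - 8.77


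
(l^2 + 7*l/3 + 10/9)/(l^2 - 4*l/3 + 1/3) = (9*l^2 + 21*l + 10)/(3*(3*l^2 - 4*l + 1))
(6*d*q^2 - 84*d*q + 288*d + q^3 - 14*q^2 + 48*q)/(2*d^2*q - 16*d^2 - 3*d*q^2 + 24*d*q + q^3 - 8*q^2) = (6*d*q - 36*d + q^2 - 6*q)/(2*d^2 - 3*d*q + q^2)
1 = 1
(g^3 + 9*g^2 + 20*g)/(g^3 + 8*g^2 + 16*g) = (g + 5)/(g + 4)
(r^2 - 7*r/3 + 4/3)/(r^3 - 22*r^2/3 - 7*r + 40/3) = (3*r - 4)/(3*r^2 - 19*r - 40)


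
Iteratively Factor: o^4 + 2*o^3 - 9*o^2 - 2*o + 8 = (o - 1)*(o^3 + 3*o^2 - 6*o - 8) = (o - 1)*(o + 1)*(o^2 + 2*o - 8) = (o - 1)*(o + 1)*(o + 4)*(o - 2)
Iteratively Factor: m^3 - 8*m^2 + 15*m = (m - 5)*(m^2 - 3*m) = (m - 5)*(m - 3)*(m)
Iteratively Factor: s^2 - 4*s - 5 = (s + 1)*(s - 5)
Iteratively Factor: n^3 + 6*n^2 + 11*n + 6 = (n + 2)*(n^2 + 4*n + 3) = (n + 2)*(n + 3)*(n + 1)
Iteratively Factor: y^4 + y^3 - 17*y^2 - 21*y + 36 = (y + 3)*(y^3 - 2*y^2 - 11*y + 12) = (y - 4)*(y + 3)*(y^2 + 2*y - 3) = (y - 4)*(y - 1)*(y + 3)*(y + 3)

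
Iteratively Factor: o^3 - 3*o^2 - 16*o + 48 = (o + 4)*(o^2 - 7*o + 12) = (o - 3)*(o + 4)*(o - 4)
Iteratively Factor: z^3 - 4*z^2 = (z - 4)*(z^2) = z*(z - 4)*(z)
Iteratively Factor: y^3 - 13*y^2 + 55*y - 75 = (y - 3)*(y^2 - 10*y + 25) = (y - 5)*(y - 3)*(y - 5)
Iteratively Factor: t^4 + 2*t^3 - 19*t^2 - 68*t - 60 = (t + 3)*(t^3 - t^2 - 16*t - 20) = (t - 5)*(t + 3)*(t^2 + 4*t + 4) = (t - 5)*(t + 2)*(t + 3)*(t + 2)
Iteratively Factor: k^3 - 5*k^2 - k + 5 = (k - 1)*(k^2 - 4*k - 5) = (k - 1)*(k + 1)*(k - 5)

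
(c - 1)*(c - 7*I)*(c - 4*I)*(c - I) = c^4 - c^3 - 12*I*c^3 - 39*c^2 + 12*I*c^2 + 39*c + 28*I*c - 28*I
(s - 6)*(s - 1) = s^2 - 7*s + 6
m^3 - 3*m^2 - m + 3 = (m - 3)*(m - 1)*(m + 1)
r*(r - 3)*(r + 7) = r^3 + 4*r^2 - 21*r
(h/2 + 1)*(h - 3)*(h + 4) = h^3/2 + 3*h^2/2 - 5*h - 12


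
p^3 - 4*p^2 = p^2*(p - 4)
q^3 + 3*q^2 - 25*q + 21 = (q - 3)*(q - 1)*(q + 7)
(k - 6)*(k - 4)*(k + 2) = k^3 - 8*k^2 + 4*k + 48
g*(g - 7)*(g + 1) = g^3 - 6*g^2 - 7*g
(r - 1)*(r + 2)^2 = r^3 + 3*r^2 - 4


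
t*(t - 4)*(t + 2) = t^3 - 2*t^2 - 8*t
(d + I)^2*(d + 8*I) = d^3 + 10*I*d^2 - 17*d - 8*I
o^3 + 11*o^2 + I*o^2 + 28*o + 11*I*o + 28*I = (o + 4)*(o + 7)*(o + I)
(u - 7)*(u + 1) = u^2 - 6*u - 7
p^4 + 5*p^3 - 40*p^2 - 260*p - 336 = (p - 7)*(p + 2)*(p + 4)*(p + 6)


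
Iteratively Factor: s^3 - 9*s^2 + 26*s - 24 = (s - 3)*(s^2 - 6*s + 8) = (s - 4)*(s - 3)*(s - 2)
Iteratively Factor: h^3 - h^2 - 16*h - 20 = (h + 2)*(h^2 - 3*h - 10) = (h + 2)^2*(h - 5)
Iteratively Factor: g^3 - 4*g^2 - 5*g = (g + 1)*(g^2 - 5*g) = (g - 5)*(g + 1)*(g)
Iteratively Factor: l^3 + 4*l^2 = (l + 4)*(l^2) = l*(l + 4)*(l)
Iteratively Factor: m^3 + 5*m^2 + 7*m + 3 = (m + 1)*(m^2 + 4*m + 3) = (m + 1)^2*(m + 3)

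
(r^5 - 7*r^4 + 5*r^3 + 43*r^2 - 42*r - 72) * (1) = r^5 - 7*r^4 + 5*r^3 + 43*r^2 - 42*r - 72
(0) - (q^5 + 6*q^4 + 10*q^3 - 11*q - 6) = -q^5 - 6*q^4 - 10*q^3 + 11*q + 6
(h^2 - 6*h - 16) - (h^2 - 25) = 9 - 6*h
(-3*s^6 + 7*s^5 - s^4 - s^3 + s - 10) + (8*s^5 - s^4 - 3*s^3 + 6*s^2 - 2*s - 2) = -3*s^6 + 15*s^5 - 2*s^4 - 4*s^3 + 6*s^2 - s - 12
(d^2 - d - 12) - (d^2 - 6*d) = 5*d - 12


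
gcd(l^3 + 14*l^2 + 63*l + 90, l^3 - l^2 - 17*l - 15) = l + 3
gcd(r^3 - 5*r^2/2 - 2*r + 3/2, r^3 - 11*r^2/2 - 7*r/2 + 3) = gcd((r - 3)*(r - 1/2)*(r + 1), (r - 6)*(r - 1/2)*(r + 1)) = r^2 + r/2 - 1/2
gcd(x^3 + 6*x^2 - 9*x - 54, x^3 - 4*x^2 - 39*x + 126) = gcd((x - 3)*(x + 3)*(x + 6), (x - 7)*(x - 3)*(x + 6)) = x^2 + 3*x - 18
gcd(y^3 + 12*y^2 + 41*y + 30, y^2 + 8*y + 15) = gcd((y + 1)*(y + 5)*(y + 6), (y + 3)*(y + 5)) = y + 5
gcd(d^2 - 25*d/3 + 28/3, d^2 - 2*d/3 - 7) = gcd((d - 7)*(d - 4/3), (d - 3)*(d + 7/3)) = 1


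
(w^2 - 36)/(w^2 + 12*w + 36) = (w - 6)/(w + 6)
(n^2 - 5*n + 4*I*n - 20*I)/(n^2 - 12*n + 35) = (n + 4*I)/(n - 7)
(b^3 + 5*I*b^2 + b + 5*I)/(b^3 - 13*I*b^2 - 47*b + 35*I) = (b^2 + 6*I*b - 5)/(b^2 - 12*I*b - 35)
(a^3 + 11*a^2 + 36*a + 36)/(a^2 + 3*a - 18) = (a^2 + 5*a + 6)/(a - 3)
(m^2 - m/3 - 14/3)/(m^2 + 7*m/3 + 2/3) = (3*m - 7)/(3*m + 1)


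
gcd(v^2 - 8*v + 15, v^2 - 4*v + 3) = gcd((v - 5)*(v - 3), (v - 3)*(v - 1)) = v - 3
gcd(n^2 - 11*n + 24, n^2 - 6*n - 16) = n - 8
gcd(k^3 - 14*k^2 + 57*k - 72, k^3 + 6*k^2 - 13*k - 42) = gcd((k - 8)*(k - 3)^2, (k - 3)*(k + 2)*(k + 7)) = k - 3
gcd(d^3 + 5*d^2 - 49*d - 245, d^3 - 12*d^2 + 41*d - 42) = d - 7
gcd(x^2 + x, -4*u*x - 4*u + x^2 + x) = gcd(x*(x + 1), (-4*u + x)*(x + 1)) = x + 1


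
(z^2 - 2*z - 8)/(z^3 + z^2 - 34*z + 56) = (z + 2)/(z^2 + 5*z - 14)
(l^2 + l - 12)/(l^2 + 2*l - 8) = (l - 3)/(l - 2)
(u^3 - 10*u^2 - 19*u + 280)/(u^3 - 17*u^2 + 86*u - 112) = (u + 5)/(u - 2)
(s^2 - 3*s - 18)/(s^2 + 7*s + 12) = (s - 6)/(s + 4)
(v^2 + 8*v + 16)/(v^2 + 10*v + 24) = (v + 4)/(v + 6)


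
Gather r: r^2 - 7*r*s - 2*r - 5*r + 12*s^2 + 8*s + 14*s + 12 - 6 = r^2 + r*(-7*s - 7) + 12*s^2 + 22*s + 6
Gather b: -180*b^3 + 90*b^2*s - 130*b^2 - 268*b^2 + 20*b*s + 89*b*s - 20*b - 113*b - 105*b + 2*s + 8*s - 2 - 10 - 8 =-180*b^3 + b^2*(90*s - 398) + b*(109*s - 238) + 10*s - 20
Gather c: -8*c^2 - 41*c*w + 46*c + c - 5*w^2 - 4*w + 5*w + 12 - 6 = -8*c^2 + c*(47 - 41*w) - 5*w^2 + w + 6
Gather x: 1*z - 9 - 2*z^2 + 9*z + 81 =-2*z^2 + 10*z + 72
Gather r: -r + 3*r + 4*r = 6*r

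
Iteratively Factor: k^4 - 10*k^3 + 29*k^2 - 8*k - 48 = (k - 3)*(k^3 - 7*k^2 + 8*k + 16) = (k - 3)*(k + 1)*(k^2 - 8*k + 16) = (k - 4)*(k - 3)*(k + 1)*(k - 4)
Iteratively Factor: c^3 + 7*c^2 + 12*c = (c + 4)*(c^2 + 3*c) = c*(c + 4)*(c + 3)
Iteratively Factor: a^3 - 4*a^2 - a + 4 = (a - 1)*(a^2 - 3*a - 4) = (a - 1)*(a + 1)*(a - 4)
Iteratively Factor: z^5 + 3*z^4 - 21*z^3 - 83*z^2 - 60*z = (z + 1)*(z^4 + 2*z^3 - 23*z^2 - 60*z) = z*(z + 1)*(z^3 + 2*z^2 - 23*z - 60) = z*(z - 5)*(z + 1)*(z^2 + 7*z + 12) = z*(z - 5)*(z + 1)*(z + 3)*(z + 4)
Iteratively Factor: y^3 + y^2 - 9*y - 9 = (y - 3)*(y^2 + 4*y + 3) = (y - 3)*(y + 3)*(y + 1)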